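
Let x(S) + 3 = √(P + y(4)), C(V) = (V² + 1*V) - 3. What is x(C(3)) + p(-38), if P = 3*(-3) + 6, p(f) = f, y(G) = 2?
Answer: -41 + I ≈ -41.0 + 1.0*I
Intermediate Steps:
C(V) = -3 + V + V² (C(V) = (V² + V) - 3 = (V + V²) - 3 = -3 + V + V²)
P = -3 (P = -9 + 6 = -3)
x(S) = -3 + I (x(S) = -3 + √(-3 + 2) = -3 + √(-1) = -3 + I)
x(C(3)) + p(-38) = (-3 + I) - 38 = -41 + I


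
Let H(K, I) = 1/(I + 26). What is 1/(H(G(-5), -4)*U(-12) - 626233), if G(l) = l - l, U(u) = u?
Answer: -11/6888569 ≈ -1.5968e-6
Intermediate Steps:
G(l) = 0
H(K, I) = 1/(26 + I)
1/(H(G(-5), -4)*U(-12) - 626233) = 1/(-12/(26 - 4) - 626233) = 1/(-12/22 - 626233) = 1/((1/22)*(-12) - 626233) = 1/(-6/11 - 626233) = 1/(-6888569/11) = -11/6888569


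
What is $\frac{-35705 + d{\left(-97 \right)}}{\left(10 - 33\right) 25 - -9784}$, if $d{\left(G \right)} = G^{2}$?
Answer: $- \frac{26296}{9209} \approx -2.8555$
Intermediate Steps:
$\frac{-35705 + d{\left(-97 \right)}}{\left(10 - 33\right) 25 - -9784} = \frac{-35705 + \left(-97\right)^{2}}{\left(10 - 33\right) 25 - -9784} = \frac{-35705 + 9409}{\left(-23\right) 25 + \left(-9041 + 18825\right)} = - \frac{26296}{-575 + 9784} = - \frac{26296}{9209}$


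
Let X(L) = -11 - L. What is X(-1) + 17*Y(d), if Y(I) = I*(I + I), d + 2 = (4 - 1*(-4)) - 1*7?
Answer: 24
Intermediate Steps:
d = -1 (d = -2 + ((4 - 1*(-4)) - 1*7) = -2 + ((4 + 4) - 7) = -2 + (8 - 7) = -2 + 1 = -1)
Y(I) = 2*I² (Y(I) = I*(2*I) = 2*I²)
X(-1) + 17*Y(d) = (-11 - 1*(-1)) + 17*(2*(-1)²) = (-11 + 1) + 17*(2*1) = -10 + 17*2 = -10 + 34 = 24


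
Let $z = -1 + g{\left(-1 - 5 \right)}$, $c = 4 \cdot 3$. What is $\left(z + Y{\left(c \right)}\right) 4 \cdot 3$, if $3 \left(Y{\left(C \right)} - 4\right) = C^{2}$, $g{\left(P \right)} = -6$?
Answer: $540$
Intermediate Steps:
$c = 12$
$z = -7$ ($z = -1 - 6 = -7$)
$Y{\left(C \right)} = 4 + \frac{C^{2}}{3}$
$\left(z + Y{\left(c \right)}\right) 4 \cdot 3 = \left(-7 + \left(4 + \frac{12^{2}}{3}\right)\right) 4 \cdot 3 = \left(-7 + \left(4 + \frac{1}{3} \cdot 144\right)\right) 12 = \left(-7 + \left(4 + 48\right)\right) 12 = \left(-7 + 52\right) 12 = 45 \cdot 12 = 540$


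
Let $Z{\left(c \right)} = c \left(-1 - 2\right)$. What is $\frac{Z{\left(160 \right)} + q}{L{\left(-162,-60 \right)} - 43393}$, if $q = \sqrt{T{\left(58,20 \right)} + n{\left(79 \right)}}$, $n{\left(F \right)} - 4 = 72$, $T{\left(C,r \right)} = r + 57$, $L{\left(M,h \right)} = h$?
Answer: $\frac{480}{43453} - \frac{3 \sqrt{17}}{43453} \approx 0.010762$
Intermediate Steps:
$T{\left(C,r \right)} = 57 + r$
$n{\left(F \right)} = 76$ ($n{\left(F \right)} = 4 + 72 = 76$)
$Z{\left(c \right)} = - 3 c$ ($Z{\left(c \right)} = c \left(-3\right) = - 3 c$)
$q = 3 \sqrt{17}$ ($q = \sqrt{\left(57 + 20\right) + 76} = \sqrt{77 + 76} = \sqrt{153} = 3 \sqrt{17} \approx 12.369$)
$\frac{Z{\left(160 \right)} + q}{L{\left(-162,-60 \right)} - 43393} = \frac{\left(-3\right) 160 + 3 \sqrt{17}}{-60 - 43393} = \frac{-480 + 3 \sqrt{17}}{-43453} = \left(-480 + 3 \sqrt{17}\right) \left(- \frac{1}{43453}\right) = \frac{480}{43453} - \frac{3 \sqrt{17}}{43453}$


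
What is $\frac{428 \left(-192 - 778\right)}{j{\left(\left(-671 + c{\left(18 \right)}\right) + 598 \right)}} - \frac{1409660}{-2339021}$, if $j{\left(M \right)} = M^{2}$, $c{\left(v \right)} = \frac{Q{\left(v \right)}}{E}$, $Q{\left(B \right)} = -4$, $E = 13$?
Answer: $- \frac{162830219063900}{2124319923389} \approx -76.651$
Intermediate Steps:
$c{\left(v \right)} = - \frac{4}{13}$
$\frac{428 \left(-192 - 778\right)}{j{\left(\left(-671 + c{\left(18 \right)}\right) + 598 \right)}} - \frac{1409660}{-2339021} = \frac{428 \left(-192 - 778\right)}{\left(\left(-671 - \frac{4}{13}\right) + 598\right)^{2}} - \frac{1409660}{-2339021} = \frac{428 \left(-970\right)}{\left(- \frac{8727}{13} + 598\right)^{2}} - - \frac{1409660}{2339021} = - \frac{415160}{\left(- \frac{953}{13}\right)^{2}} + \frac{1409660}{2339021} = - \frac{415160}{\frac{908209}{169}} + \frac{1409660}{2339021} = \left(-415160\right) \frac{169}{908209} + \frac{1409660}{2339021} = - \frac{70162040}{908209} + \frac{1409660}{2339021} = - \frac{162830219063900}{2124319923389}$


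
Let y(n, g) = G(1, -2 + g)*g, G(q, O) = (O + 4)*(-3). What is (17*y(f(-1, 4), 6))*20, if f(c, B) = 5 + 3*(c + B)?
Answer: -48960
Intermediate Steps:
G(q, O) = -12 - 3*O (G(q, O) = (4 + O)*(-3) = -12 - 3*O)
f(c, B) = 5 + 3*B + 3*c (f(c, B) = 5 + 3*(B + c) = 5 + (3*B + 3*c) = 5 + 3*B + 3*c)
y(n, g) = g*(-6 - 3*g) (y(n, g) = (-12 - 3*(-2 + g))*g = (-12 + (6 - 3*g))*g = (-6 - 3*g)*g = g*(-6 - 3*g))
(17*y(f(-1, 4), 6))*20 = (17*(-3*6*(2 + 6)))*20 = (17*(-3*6*8))*20 = (17*(-144))*20 = -2448*20 = -48960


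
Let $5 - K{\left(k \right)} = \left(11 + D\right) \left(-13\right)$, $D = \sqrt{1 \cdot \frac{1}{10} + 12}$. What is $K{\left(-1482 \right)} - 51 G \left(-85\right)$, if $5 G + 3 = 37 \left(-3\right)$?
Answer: $-98690 + \frac{143 \sqrt{10}}{10} \approx -98645.0$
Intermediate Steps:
$G = - \frac{114}{5}$ ($G = - \frac{3}{5} + \frac{37 \left(-3\right)}{5} = - \frac{3}{5} + \frac{1}{5} \left(-111\right) = - \frac{3}{5} - \frac{111}{5} = - \frac{114}{5} \approx -22.8$)
$D = \frac{11 \sqrt{10}}{10}$ ($D = \sqrt{1 \cdot \frac{1}{10} + 12} = \sqrt{\frac{1}{10} + 12} = \sqrt{\frac{121}{10}} = \frac{11 \sqrt{10}}{10} \approx 3.4785$)
$K{\left(k \right)} = 148 + \frac{143 \sqrt{10}}{10}$ ($K{\left(k \right)} = 5 - \left(11 + \frac{11 \sqrt{10}}{10}\right) \left(-13\right) = 5 - \left(-143 - \frac{143 \sqrt{10}}{10}\right) = 5 + \left(143 + \frac{143 \sqrt{10}}{10}\right) = 148 + \frac{143 \sqrt{10}}{10}$)
$K{\left(-1482 \right)} - 51 G \left(-85\right) = \left(148 + \frac{143 \sqrt{10}}{10}\right) - 51 \left(- \frac{114}{5}\right) \left(-85\right) = \left(148 + \frac{143 \sqrt{10}}{10}\right) - \left(- \frac{5814}{5}\right) \left(-85\right) = \left(148 + \frac{143 \sqrt{10}}{10}\right) - 98838 = -98690 + \frac{143 \sqrt{10}}{10}$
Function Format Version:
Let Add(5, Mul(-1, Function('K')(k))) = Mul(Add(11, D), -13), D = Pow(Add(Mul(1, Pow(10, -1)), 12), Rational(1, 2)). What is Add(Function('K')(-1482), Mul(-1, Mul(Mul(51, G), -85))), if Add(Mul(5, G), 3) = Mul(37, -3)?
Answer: Add(-98690, Mul(Rational(143, 10), Pow(10, Rational(1, 2)))) ≈ -98645.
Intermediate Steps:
G = Rational(-114, 5) (G = Add(Rational(-3, 5), Mul(Rational(1, 5), Mul(37, -3))) = Add(Rational(-3, 5), Mul(Rational(1, 5), -111)) = Add(Rational(-3, 5), Rational(-111, 5)) = Rational(-114, 5) ≈ -22.800)
D = Mul(Rational(11, 10), Pow(10, Rational(1, 2))) (D = Pow(Add(Mul(1, Rational(1, 10)), 12), Rational(1, 2)) = Pow(Add(Rational(1, 10), 12), Rational(1, 2)) = Pow(Rational(121, 10), Rational(1, 2)) = Mul(Rational(11, 10), Pow(10, Rational(1, 2))) ≈ 3.4785)
Function('K')(k) = Add(148, Mul(Rational(143, 10), Pow(10, Rational(1, 2)))) (Function('K')(k) = Add(5, Mul(-1, Mul(Add(11, Mul(Rational(11, 10), Pow(10, Rational(1, 2)))), -13))) = Add(5, Mul(-1, Add(-143, Mul(Rational(-143, 10), Pow(10, Rational(1, 2)))))) = Add(5, Add(143, Mul(Rational(143, 10), Pow(10, Rational(1, 2))))) = Add(148, Mul(Rational(143, 10), Pow(10, Rational(1, 2)))))
Add(Function('K')(-1482), Mul(-1, Mul(Mul(51, G), -85))) = Add(Add(148, Mul(Rational(143, 10), Pow(10, Rational(1, 2)))), Mul(-1, Mul(Mul(51, Rational(-114, 5)), -85))) = Add(Add(148, Mul(Rational(143, 10), Pow(10, Rational(1, 2)))), Mul(-1, Mul(Rational(-5814, 5), -85))) = Add(Add(148, Mul(Rational(143, 10), Pow(10, Rational(1, 2)))), Mul(-1, 98838)) = Add(Add(148, Mul(Rational(143, 10), Pow(10, Rational(1, 2)))), -98838) = Add(-98690, Mul(Rational(143, 10), Pow(10, Rational(1, 2))))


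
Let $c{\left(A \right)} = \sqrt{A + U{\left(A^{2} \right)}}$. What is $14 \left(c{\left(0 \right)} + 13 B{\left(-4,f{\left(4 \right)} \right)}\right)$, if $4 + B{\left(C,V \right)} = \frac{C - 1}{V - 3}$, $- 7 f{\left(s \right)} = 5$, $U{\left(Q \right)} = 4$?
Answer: $-455$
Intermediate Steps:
$f{\left(s \right)} = - \frac{5}{7}$ ($f{\left(s \right)} = \left(- \frac{1}{7}\right) 5 = - \frac{5}{7}$)
$c{\left(A \right)} = \sqrt{4 + A}$ ($c{\left(A \right)} = \sqrt{A + 4} = \sqrt{4 + A}$)
$B{\left(C,V \right)} = -4 + \frac{-1 + C}{-3 + V}$ ($B{\left(C,V \right)} = -4 + \frac{C - 1}{V - 3} = -4 + \frac{-1 + C}{-3 + V}$)
$14 \left(c{\left(0 \right)} + 13 B{\left(-4,f{\left(4 \right)} \right)}\right) = 14 \left(\sqrt{4 + 0} + 13 \frac{11 - 4 - - \frac{20}{7}}{-3 - \frac{5}{7}}\right) = 14 \left(\sqrt{4} + 13 \frac{11 - 4 + \frac{20}{7}}{- \frac{26}{7}}\right) = 14 \left(2 + 13 \left(\left(- \frac{7}{26}\right) \frac{69}{7}\right)\right) = 14 \left(2 + 13 \left(- \frac{69}{26}\right)\right) = 14 \left(2 - \frac{69}{2}\right) = 14 \left(- \frac{65}{2}\right) = -455$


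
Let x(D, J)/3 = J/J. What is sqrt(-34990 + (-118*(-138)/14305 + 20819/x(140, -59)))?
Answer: I*sqrt(51658124576745)/42915 ≈ 167.48*I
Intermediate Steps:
x(D, J) = 3 (x(D, J) = 3*(J/J) = 3*1 = 3)
sqrt(-34990 + (-118*(-138)/14305 + 20819/x(140, -59))) = sqrt(-34990 + (-118*(-138)/14305 + 20819/3)) = sqrt(-34990 + (16284*(1/14305) + 20819*(1/3))) = sqrt(-34990 + (16284/14305 + 20819/3)) = sqrt(-34990 + 297864647/42915) = sqrt(-1203731203/42915) = I*sqrt(51658124576745)/42915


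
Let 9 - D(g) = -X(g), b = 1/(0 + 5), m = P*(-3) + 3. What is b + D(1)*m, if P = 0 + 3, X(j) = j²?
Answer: -299/5 ≈ -59.800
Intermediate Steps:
P = 3
m = -6 (m = 3*(-3) + 3 = -9 + 3 = -6)
b = ⅕ (b = 1/5 = ⅕ ≈ 0.20000)
D(g) = 9 + g² (D(g) = 9 - (-1)*g² = 9 + g²)
b + D(1)*m = ⅕ + (9 + 1²)*(-6) = ⅕ + (9 + 1)*(-6) = ⅕ + 10*(-6) = ⅕ - 60 = -299/5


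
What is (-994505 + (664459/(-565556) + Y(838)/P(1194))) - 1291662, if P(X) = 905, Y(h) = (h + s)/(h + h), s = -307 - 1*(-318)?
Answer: -122570624738712596/53614001855 ≈ -2.2862e+6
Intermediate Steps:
s = 11 (s = -307 + 318 = 11)
Y(h) = (11 + h)/(2*h) (Y(h) = (h + 11)/(h + h) = (11 + h)/((2*h)) = (11 + h)*(1/(2*h)) = (11 + h)/(2*h))
(-994505 + (664459/(-565556) + Y(838)/P(1194))) - 1291662 = (-994505 + (664459/(-565556) + ((1/2)*(11 + 838)/838)/905)) - 1291662 = (-994505 + (664459*(-1/565556) + ((1/2)*(1/838)*849)*(1/905))) - 1291662 = (-994505 + (-664459/565556 + (849/1676)*(1/905))) - 1291662 = (-994505 + (-664459/565556 + 849/1516780)) - 1291662 = (-994505 - 62959872811/53614001855) - 1291662 = -53319455874679586/53614001855 - 1291662 = -122570624738712596/53614001855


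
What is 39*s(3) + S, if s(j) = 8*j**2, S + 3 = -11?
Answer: 2794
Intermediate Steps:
S = -14 (S = -3 - 11 = -14)
39*s(3) + S = 39*(8*3**2) - 14 = 39*(8*9) - 14 = 39*72 - 14 = 2808 - 14 = 2794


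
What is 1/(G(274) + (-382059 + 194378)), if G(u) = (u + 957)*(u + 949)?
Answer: 1/1317832 ≈ 7.5882e-7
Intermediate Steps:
G(u) = (949 + u)*(957 + u) (G(u) = (957 + u)*(949 + u) = (949 + u)*(957 + u))
1/(G(274) + (-382059 + 194378)) = 1/((908193 + 274² + 1906*274) + (-382059 + 194378)) = 1/((908193 + 75076 + 522244) - 187681) = 1/(1505513 - 187681) = 1/1317832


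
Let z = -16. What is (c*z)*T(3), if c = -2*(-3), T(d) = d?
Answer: -288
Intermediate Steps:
c = 6
(c*z)*T(3) = (6*(-16))*3 = -96*3 = -288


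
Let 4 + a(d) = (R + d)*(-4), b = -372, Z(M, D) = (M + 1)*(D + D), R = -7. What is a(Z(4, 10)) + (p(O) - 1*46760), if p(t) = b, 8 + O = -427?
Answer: -47508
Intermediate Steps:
O = -435 (O = -8 - 427 = -435)
Z(M, D) = 2*D*(1 + M) (Z(M, D) = (1 + M)*(2*D) = 2*D*(1 + M))
p(t) = -372
a(d) = 24 - 4*d (a(d) = -4 + (-7 + d)*(-4) = -4 + (28 - 4*d) = 24 - 4*d)
a(Z(4, 10)) + (p(O) - 1*46760) = (24 - 8*10*(1 + 4)) + (-372 - 1*46760) = (24 - 8*10*5) + (-372 - 46760) = (24 - 4*100) - 47132 = (24 - 400) - 47132 = -376 - 47132 = -47508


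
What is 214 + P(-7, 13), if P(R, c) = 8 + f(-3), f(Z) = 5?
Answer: 227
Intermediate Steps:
P(R, c) = 13 (P(R, c) = 8 + 5 = 13)
214 + P(-7, 13) = 214 + 13 = 227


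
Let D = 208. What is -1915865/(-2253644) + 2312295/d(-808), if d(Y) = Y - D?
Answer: -1302285808535/572425576 ≈ -2275.0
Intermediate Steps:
d(Y) = -208 + Y (d(Y) = Y - 1*208 = Y - 208 = -208 + Y)
-1915865/(-2253644) + 2312295/d(-808) = -1915865/(-2253644) + 2312295/(-208 - 808) = -1915865*(-1/2253644) + 2312295/(-1016) = 1915865/2253644 + 2312295*(-1/1016) = 1915865/2253644 - 2312295/1016 = -1302285808535/572425576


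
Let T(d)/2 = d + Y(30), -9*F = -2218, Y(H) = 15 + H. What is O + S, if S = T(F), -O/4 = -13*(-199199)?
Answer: -93219886/9 ≈ -1.0358e+7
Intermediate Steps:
F = 2218/9 (F = -1/9*(-2218) = 2218/9 ≈ 246.44)
T(d) = 90 + 2*d (T(d) = 2*(d + (15 + 30)) = 2*(d + 45) = 2*(45 + d) = 90 + 2*d)
O = -10358348 (O = -(-52)*(-199199) = -4*2589587 = -10358348)
S = 5246/9 (S = 90 + 2*(2218/9) = 90 + 4436/9 = 5246/9 ≈ 582.89)
O + S = -10358348 + 5246/9 = -93219886/9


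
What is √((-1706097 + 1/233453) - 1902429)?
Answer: I*√196665761137326481/233453 ≈ 1899.6*I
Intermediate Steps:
√((-1706097 + 1/233453) - 1902429) = √(-398293462940/233453 - 1902429) = √(-842421220277/233453) = I*√196665761137326481/233453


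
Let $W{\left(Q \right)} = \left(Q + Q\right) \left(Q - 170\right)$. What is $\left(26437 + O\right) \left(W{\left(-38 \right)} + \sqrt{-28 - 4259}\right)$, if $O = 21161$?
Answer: $752429184 + 47598 i \sqrt{4287} \approx 7.5243 \cdot 10^{8} + 3.1165 \cdot 10^{6} i$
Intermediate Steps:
$W{\left(Q \right)} = 2 Q \left(-170 + Q\right)$
$\left(26437 + O\right) \left(W{\left(-38 \right)} + \sqrt{-28 - 4259}\right) = \left(26437 + 21161\right) \left(2 \left(-38\right) \left(-170 - 38\right) + \sqrt{-28 - 4259}\right) = 47598 \left(2 \left(-38\right) \left(-208\right) + \sqrt{-4287}\right) = 47598 \left(15808 + i \sqrt{4287}\right) = 752429184 + 47598 i \sqrt{4287}$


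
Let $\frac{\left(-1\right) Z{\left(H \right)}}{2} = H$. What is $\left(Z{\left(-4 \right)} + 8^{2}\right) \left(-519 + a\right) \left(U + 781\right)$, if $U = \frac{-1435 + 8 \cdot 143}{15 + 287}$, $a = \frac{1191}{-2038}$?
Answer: $- \frac{4490085497814}{153869} \approx -2.9181 \cdot 10^{7}$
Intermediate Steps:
$a = - \frac{1191}{2038}$ ($a = 1191 \left(- \frac{1}{2038}\right) = - \frac{1191}{2038} \approx -0.5844$)
$Z{\left(H \right)} = - 2 H$
$U = - \frac{291}{302}$ ($U = \frac{-1435 + 1144}{302} = \left(-291\right) \frac{1}{302} = - \frac{291}{302} \approx -0.96358$)
$\left(Z{\left(-4 \right)} + 8^{2}\right) \left(-519 + a\right) \left(U + 781\right) = \left(\left(-2\right) \left(-4\right) + 8^{2}\right) \left(-519 - \frac{1191}{2038}\right) \left(- \frac{291}{302} + 781\right) = \left(8 + 64\right) \left(\left(- \frac{1058913}{2038}\right) \frac{235571}{302}\right) = 72 \left(- \frac{249449194323}{615476}\right) = - \frac{4490085497814}{153869}$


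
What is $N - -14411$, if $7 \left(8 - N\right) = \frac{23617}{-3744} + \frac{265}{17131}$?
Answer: $\frac{6474091177579}{448969248} \approx 14420.0$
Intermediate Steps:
$N = \frac{3995344651}{448969248}$ ($N = 8 - \frac{\frac{23617}{-3744} + \frac{265}{17131}}{7} = 8 - \frac{23617 \left(- \frac{1}{3744}\right) + 265 \cdot \frac{1}{17131}}{7} = 8 - \frac{- \frac{23617}{3744} + \frac{265}{17131}}{7} = 8 - - \frac{403590667}{448969248} = 8 + \frac{403590667}{448969248} = \frac{3995344651}{448969248} \approx 8.8989$)
$N - -14411 = \frac{3995344651}{448969248} - -14411 = \frac{3995344651}{448969248} + 14411 = \frac{6474091177579}{448969248}$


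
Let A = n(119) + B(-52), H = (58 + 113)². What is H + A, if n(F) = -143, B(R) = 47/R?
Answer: 1513049/52 ≈ 29097.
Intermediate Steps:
H = 29241 (H = 171² = 29241)
A = -7483/52 (A = -143 + 47/(-52) = -143 + 47*(-1/52) = -143 - 47/52 = -7483/52 ≈ -143.90)
H + A = 29241 - 7483/52 = 1513049/52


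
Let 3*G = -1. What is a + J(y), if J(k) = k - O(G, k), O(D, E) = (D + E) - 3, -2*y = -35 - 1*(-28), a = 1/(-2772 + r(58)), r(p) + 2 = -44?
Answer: 28177/8454 ≈ 3.3330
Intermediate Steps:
G = -⅓ (G = (⅓)*(-1) = -⅓ ≈ -0.33333)
r(p) = -46 (r(p) = -2 - 44 = -46)
a = -1/2818 (a = 1/(-2772 - 46) = 1/(-2818) = -1/2818 ≈ -0.00035486)
y = 7/2 (y = -(-35 - 1*(-28))/2 = -(-35 + 28)/2 = -½*(-7) = 7/2 ≈ 3.5000)
O(D, E) = -3 + D + E
J(k) = 10/3 (J(k) = k - (-3 - ⅓ + k) = k - (-10/3 + k) = k + (10/3 - k) = 10/3)
a + J(y) = -1/2818 + 10/3 = 28177/8454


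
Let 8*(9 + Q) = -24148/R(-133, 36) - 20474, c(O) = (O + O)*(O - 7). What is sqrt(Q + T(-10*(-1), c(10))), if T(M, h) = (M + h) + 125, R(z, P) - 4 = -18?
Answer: I*sqrt(422898)/14 ≈ 46.45*I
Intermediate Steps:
R(z, P) = -14 (R(z, P) = 4 - 18 = -14)
c(O) = 2*O*(-7 + O) (c(O) = (2*O)*(-7 + O) = 2*O*(-7 + O))
Q = -32937/14 (Q = -9 + (-24148/(-14) - 20474)/8 = -9 + (-24148*(-1/14) - 20474)/8 = -9 + (12074/7 - 20474)/8 = -9 + (1/8)*(-131244/7) = -9 - 32811/14 = -32937/14 ≈ -2352.6)
T(M, h) = 125 + M + h
sqrt(Q + T(-10*(-1), c(10))) = sqrt(-32937/14 + (125 - 10*(-1) + 2*10*(-7 + 10))) = sqrt(-32937/14 + (125 + 10 + 2*10*3)) = sqrt(-32937/14 + (125 + 10 + 60)) = sqrt(-32937/14 + 195) = sqrt(-30207/14) = I*sqrt(422898)/14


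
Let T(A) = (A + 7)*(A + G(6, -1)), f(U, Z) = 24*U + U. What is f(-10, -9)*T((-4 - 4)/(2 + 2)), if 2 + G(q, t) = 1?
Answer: 3750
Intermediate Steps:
G(q, t) = -1 (G(q, t) = -2 + 1 = -1)
f(U, Z) = 25*U
T(A) = (-1 + A)*(7 + A) (T(A) = (A + 7)*(A - 1) = (7 + A)*(-1 + A) = (-1 + A)*(7 + A))
f(-10, -9)*T((-4 - 4)/(2 + 2)) = (25*(-10))*(-7 + ((-4 - 4)/(2 + 2))**2 + 6*((-4 - 4)/(2 + 2))) = -250*(-7 + (-8/4)**2 + 6*(-8/4)) = -250*(-7 + (-8*1/4)**2 + 6*(-8*1/4)) = -250*(-7 + (-2)**2 + 6*(-2)) = -250*(-7 + 4 - 12) = -250*(-15) = 3750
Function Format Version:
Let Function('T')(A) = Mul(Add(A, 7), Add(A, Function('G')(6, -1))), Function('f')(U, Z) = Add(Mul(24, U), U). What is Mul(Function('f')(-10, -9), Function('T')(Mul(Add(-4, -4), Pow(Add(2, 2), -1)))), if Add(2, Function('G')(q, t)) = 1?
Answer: 3750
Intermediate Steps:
Function('G')(q, t) = -1 (Function('G')(q, t) = Add(-2, 1) = -1)
Function('f')(U, Z) = Mul(25, U)
Function('T')(A) = Mul(Add(-1, A), Add(7, A)) (Function('T')(A) = Mul(Add(A, 7), Add(A, -1)) = Mul(Add(7, A), Add(-1, A)) = Mul(Add(-1, A), Add(7, A)))
Mul(Function('f')(-10, -9), Function('T')(Mul(Add(-4, -4), Pow(Add(2, 2), -1)))) = Mul(Mul(25, -10), Add(-7, Pow(Mul(Add(-4, -4), Pow(Add(2, 2), -1)), 2), Mul(6, Mul(Add(-4, -4), Pow(Add(2, 2), -1))))) = Mul(-250, Add(-7, Pow(Mul(-8, Pow(4, -1)), 2), Mul(6, Mul(-8, Pow(4, -1))))) = Mul(-250, Add(-7, Pow(Mul(-8, Rational(1, 4)), 2), Mul(6, Mul(-8, Rational(1, 4))))) = Mul(-250, Add(-7, Pow(-2, 2), Mul(6, -2))) = Mul(-250, Add(-7, 4, -12)) = Mul(-250, -15) = 3750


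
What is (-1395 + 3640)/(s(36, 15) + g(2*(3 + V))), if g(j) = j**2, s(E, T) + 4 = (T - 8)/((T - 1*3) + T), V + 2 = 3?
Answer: 60615/1627 ≈ 37.256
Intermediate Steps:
V = 1 (V = -2 + 3 = 1)
s(E, T) = -4 + (-8 + T)/(-3 + 2*T) (s(E, T) = -4 + (T - 8)/((T - 1*3) + T) = -4 + (-8 + T)/((T - 3) + T) = -4 + (-8 + T)/((-3 + T) + T) = -4 + (-8 + T)/(-3 + 2*T))
(-1395 + 3640)/(s(36, 15) + g(2*(3 + V))) = (-1395 + 3640)/((4 - 7*15)/(-3 + 2*15) + (2*(3 + 1))**2) = 2245/((4 - 105)/(-3 + 30) + (2*4)**2) = 2245/(-101/27 + 8**2) = 2245/((1/27)*(-101) + 64) = 2245/(-101/27 + 64) = 2245/(1627/27) = 2245*(27/1627) = 60615/1627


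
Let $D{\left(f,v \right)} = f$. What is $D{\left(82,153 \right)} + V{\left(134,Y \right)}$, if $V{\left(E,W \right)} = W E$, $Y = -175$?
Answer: $-23368$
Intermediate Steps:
$V{\left(E,W \right)} = E W$
$D{\left(82,153 \right)} + V{\left(134,Y \right)} = 82 + 134 \left(-175\right) = 82 - 23450 = -23368$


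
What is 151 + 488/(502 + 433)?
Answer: 141673/935 ≈ 151.52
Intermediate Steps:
151 + 488/(502 + 433) = 151 + 488/935 = 141673/935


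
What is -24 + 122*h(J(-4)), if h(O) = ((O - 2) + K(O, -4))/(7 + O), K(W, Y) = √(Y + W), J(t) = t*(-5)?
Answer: 2036/27 ≈ 75.407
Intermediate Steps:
J(t) = -5*t
K(W, Y) = √(W + Y)
h(O) = (-2 + O + √(-4 + O))/(7 + O) (h(O) = ((O - 2) + √(O - 4))/(7 + O) = ((-2 + O) + √(-4 + O))/(7 + O) = (-2 + O + √(-4 + O))/(7 + O))
-24 + 122*h(J(-4)) = -24 + 122*((-2 - 5*(-4) + √(-4 - 5*(-4)))/(7 - 5*(-4))) = -24 + 122*((-2 + 20 + √(-4 + 20))/(7 + 20)) = -24 + 122*((-2 + 20 + √16)/27) = -24 + 122*((-2 + 20 + 4)/27) = -24 + 122*((1/27)*22) = -24 + 122*(22/27) = -24 + 2684/27 = 2036/27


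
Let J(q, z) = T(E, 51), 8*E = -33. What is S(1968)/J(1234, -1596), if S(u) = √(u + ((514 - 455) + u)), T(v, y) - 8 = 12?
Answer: √3995/20 ≈ 3.1603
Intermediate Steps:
E = -33/8 (E = (⅛)*(-33) = -33/8 ≈ -4.1250)
T(v, y) = 20 (T(v, y) = 8 + 12 = 20)
J(q, z) = 20
S(u) = √(59 + 2*u) (S(u) = √(u + (59 + u)) = √(59 + 2*u))
S(1968)/J(1234, -1596) = √(59 + 2*1968)/20 = √(59 + 3936)*(1/20) = √3995*(1/20) = √3995/20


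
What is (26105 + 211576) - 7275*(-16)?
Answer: 354081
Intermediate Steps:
(26105 + 211576) - 7275*(-16) = 237681 + 116400 = 354081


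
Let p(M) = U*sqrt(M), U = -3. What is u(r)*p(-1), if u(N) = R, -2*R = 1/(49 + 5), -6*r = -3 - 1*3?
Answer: I/36 ≈ 0.027778*I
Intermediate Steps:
r = 1 (r = -(-3 - 1*3)/6 = -(-3 - 3)/6 = -1/6*(-6) = 1)
R = -1/108 (R = -1/(2*(49 + 5)) = -1/2/54 = -1/2*1/54 = -1/108 ≈ -0.0092593)
p(M) = -3*sqrt(M)
u(N) = -1/108
u(r)*p(-1) = -(-1)*sqrt(-1)/36 = -(-1)*I/36 = I/36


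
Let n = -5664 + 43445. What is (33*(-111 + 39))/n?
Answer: -2376/37781 ≈ -0.062889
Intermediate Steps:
n = 37781
(33*(-111 + 39))/n = (33*(-111 + 39))/37781 = (33*(-72))*(1/37781) = -2376*1/37781 = -2376/37781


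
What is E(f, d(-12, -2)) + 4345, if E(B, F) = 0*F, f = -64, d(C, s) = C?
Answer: 4345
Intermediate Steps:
E(B, F) = 0
E(f, d(-12, -2)) + 4345 = 0 + 4345 = 4345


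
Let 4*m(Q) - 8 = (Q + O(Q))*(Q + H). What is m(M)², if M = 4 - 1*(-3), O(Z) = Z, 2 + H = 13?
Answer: 4225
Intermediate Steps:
H = 11 (H = -2 + 13 = 11)
M = 7 (M = 4 + 3 = 7)
m(Q) = 2 + Q*(11 + Q)/2 (m(Q) = 2 + ((Q + Q)*(Q + 11))/4 = 2 + ((2*Q)*(11 + Q))/4 = 2 + (2*Q*(11 + Q))/4 = 2 + Q*(11 + Q)/2)
m(M)² = (2 + (½)*7² + (11/2)*7)² = (2 + (½)*49 + 77/2)² = (2 + 49/2 + 77/2)² = 65² = 4225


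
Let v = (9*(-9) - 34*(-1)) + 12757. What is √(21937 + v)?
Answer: √34647 ≈ 186.14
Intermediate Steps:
v = 12710 (v = (-81 + 34) + 12757 = -47 + 12757 = 12710)
√(21937 + v) = √(21937 + 12710) = √34647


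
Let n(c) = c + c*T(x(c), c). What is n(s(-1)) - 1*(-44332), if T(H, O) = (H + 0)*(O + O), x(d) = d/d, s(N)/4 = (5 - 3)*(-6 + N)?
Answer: 50548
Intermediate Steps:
s(N) = -48 + 8*N (s(N) = 4*((5 - 3)*(-6 + N)) = 4*(2*(-6 + N)) = 4*(-12 + 2*N) = -48 + 8*N)
x(d) = 1
T(H, O) = 2*H*O (T(H, O) = H*(2*O) = 2*H*O)
n(c) = c + 2*c² (n(c) = c + c*(2*1*c) = c + c*(2*c) = c + 2*c²)
n(s(-1)) - 1*(-44332) = (-48 + 8*(-1))*(1 + 2*(-48 + 8*(-1))) - 1*(-44332) = (-48 - 8)*(1 + 2*(-48 - 8)) + 44332 = -56*(1 + 2*(-56)) + 44332 = -56*(1 - 112) + 44332 = -56*(-111) + 44332 = 6216 + 44332 = 50548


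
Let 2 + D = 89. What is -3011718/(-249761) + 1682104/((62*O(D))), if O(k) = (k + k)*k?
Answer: 811697494088/58603671279 ≈ 13.851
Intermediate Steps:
D = 87 (D = -2 + 89 = 87)
O(k) = 2*k² (O(k) = (2*k)*k = 2*k²)
-3011718/(-249761) + 1682104/((62*O(D))) = -3011718/(-249761) + 1682104/((62*(2*87²))) = -3011718*(-1/249761) + 1682104/((62*(2*7569))) = 3011718/249761 + 1682104/((62*15138)) = 3011718/249761 + 1682104/938556 = 3011718/249761 + 1682104*(1/938556) = 3011718/249761 + 420526/234639 = 811697494088/58603671279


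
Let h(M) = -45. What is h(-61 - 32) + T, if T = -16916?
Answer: -16961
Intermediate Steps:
h(-61 - 32) + T = -45 - 16916 = -16961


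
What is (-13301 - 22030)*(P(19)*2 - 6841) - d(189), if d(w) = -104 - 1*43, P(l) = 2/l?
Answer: 4592149518/19 ≈ 2.4169e+8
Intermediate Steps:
d(w) = -147 (d(w) = -104 - 43 = -147)
(-13301 - 22030)*(P(19)*2 - 6841) - d(189) = (-13301 - 22030)*((2/19)*2 - 6841) - 1*(-147) = -35331*((2*(1/19))*2 - 6841) + 147 = -35331*((2/19)*2 - 6841) + 147 = -35331*(4/19 - 6841) + 147 = -35331*(-129975/19) + 147 = 4592146725/19 + 147 = 4592149518/19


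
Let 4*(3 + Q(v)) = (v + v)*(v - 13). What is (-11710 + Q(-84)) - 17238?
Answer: -24877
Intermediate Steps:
Q(v) = -3 + v*(-13 + v)/2 (Q(v) = -3 + ((v + v)*(v - 13))/4 = -3 + ((2*v)*(-13 + v))/4 = -3 + (2*v*(-13 + v))/4 = -3 + v*(-13 + v)/2)
(-11710 + Q(-84)) - 17238 = (-11710 + (-3 + (1/2)*(-84)**2 - 13/2*(-84))) - 17238 = (-11710 + (-3 + (1/2)*7056 + 546)) - 17238 = (-11710 + (-3 + 3528 + 546)) - 17238 = (-11710 + 4071) - 17238 = -7639 - 17238 = -24877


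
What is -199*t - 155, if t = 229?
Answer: -45726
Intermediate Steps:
-199*t - 155 = -199*229 - 155 = -45571 - 155 = -45726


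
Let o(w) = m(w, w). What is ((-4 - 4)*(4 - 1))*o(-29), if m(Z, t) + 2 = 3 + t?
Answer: 672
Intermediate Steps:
m(Z, t) = 1 + t (m(Z, t) = -2 + (3 + t) = 1 + t)
o(w) = 1 + w
((-4 - 4)*(4 - 1))*o(-29) = ((-4 - 4)*(4 - 1))*(1 - 29) = -8*3*(-28) = -24*(-28) = 672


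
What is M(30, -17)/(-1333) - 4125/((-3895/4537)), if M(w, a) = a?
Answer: 4989465568/1038407 ≈ 4804.9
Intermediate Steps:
M(30, -17)/(-1333) - 4125/((-3895/4537)) = -17/(-1333) - 4125/((-3895/4537)) = -17*(-1/1333) - 4125/((-3895*1/4537)) = 17/1333 - 4125/(-3895/4537) = 17/1333 - 4125*(-4537/3895) = 17/1333 + 3743025/779 = 4989465568/1038407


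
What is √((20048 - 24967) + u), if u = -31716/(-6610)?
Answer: I*√53677949285/3305 ≈ 70.101*I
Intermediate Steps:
u = 15858/3305 (u = -31716*(-1/6610) = 15858/3305 ≈ 4.7982)
√((20048 - 24967) + u) = √((20048 - 24967) + 15858/3305) = √(-4919 + 15858/3305) = √(-16241437/3305) = I*√53677949285/3305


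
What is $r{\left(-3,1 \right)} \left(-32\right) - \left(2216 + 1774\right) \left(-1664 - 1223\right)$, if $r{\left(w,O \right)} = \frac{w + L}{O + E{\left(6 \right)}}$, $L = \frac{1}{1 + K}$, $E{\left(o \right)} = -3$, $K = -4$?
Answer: $\frac{34557230}{3} \approx 1.1519 \cdot 10^{7}$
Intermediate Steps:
$L = - \frac{1}{3}$ ($L = \frac{1}{1 - 4} = \frac{1}{-3} = - \frac{1}{3} \approx -0.33333$)
$r{\left(w,O \right)} = \frac{- \frac{1}{3} + w}{-3 + O}$ ($r{\left(w,O \right)} = \frac{w - \frac{1}{3}}{O - 3} = \frac{- \frac{1}{3} + w}{-3 + O}$)
$r{\left(-3,1 \right)} \left(-32\right) - \left(2216 + 1774\right) \left(-1664 - 1223\right) = \frac{- \frac{1}{3} - 3}{-3 + 1} \left(-32\right) - \left(2216 + 1774\right) \left(-1664 - 1223\right) = \frac{1}{-2} \left(- \frac{10}{3}\right) \left(-32\right) - 3990 \left(-2887\right) = \left(- \frac{1}{2}\right) \left(- \frac{10}{3}\right) \left(-32\right) - -11519130 = \frac{5}{3} \left(-32\right) + 11519130 = - \frac{160}{3} + 11519130 = \frac{34557230}{3}$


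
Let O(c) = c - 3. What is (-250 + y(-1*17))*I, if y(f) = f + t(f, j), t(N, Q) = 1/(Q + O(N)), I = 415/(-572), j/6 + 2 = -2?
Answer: 4875835/25168 ≈ 193.73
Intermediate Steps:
j = -24 (j = -12 + 6*(-2) = -12 - 12 = -24)
I = -415/572 (I = 415*(-1/572) = -415/572 ≈ -0.72552)
O(c) = -3 + c
t(N, Q) = 1/(-3 + N + Q) (t(N, Q) = 1/(Q + (-3 + N)) = 1/(-3 + N + Q))
y(f) = f + 1/(-27 + f) (y(f) = f + 1/(-3 + f - 24) = f + 1/(-27 + f))
(-250 + y(-1*17))*I = (-250 + (1 + (-1*17)*(-27 - 1*17))/(-27 - 1*17))*(-415/572) = (-250 + (1 - 17*(-27 - 17))/(-27 - 17))*(-415/572) = (-250 + (1 - 17*(-44))/(-44))*(-415/572) = (-250 - (1 + 748)/44)*(-415/572) = (-250 - 1/44*749)*(-415/572) = (-250 - 749/44)*(-415/572) = -11749/44*(-415/572) = 4875835/25168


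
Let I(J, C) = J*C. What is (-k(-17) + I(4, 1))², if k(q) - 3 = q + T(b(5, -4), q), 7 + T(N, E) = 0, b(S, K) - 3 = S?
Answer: 625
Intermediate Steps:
I(J, C) = C*J
b(S, K) = 3 + S
T(N, E) = -7 (T(N, E) = -7 + 0 = -7)
k(q) = -4 + q (k(q) = 3 + (q - 7) = 3 + (-7 + q) = -4 + q)
(-k(-17) + I(4, 1))² = (-(-4 - 17) + 1*4)² = (-1*(-21) + 4)² = (21 + 4)² = 25² = 625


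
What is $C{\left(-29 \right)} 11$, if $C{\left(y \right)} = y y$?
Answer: $9251$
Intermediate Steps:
$C{\left(y \right)} = y^{2}$
$C{\left(-29 \right)} 11 = \left(-29\right)^{2} \cdot 11 = 841 \cdot 11 = 9251$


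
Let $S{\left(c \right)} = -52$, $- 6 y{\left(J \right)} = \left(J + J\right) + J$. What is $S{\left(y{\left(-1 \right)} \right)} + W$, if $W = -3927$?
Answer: $-3979$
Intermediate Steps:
$y{\left(J \right)} = - \frac{J}{2}$ ($y{\left(J \right)} = - \frac{\left(J + J\right) + J}{6} = - \frac{2 J + J}{6} = - \frac{3 J}{6} = - \frac{J}{2}$)
$S{\left(y{\left(-1 \right)} \right)} + W = -52 - 3927 = -3979$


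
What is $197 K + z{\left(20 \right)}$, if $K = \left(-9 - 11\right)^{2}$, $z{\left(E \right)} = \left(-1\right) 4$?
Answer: $78796$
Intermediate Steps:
$z{\left(E \right)} = -4$
$K = 400$ ($K = \left(-20\right)^{2} = 400$)
$197 K + z{\left(20 \right)} = 197 \cdot 400 - 4 = 78800 - 4 = 78796$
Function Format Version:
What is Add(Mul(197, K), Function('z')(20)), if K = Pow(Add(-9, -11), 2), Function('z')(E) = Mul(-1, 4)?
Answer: 78796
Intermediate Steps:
Function('z')(E) = -4
K = 400 (K = Pow(-20, 2) = 400)
Add(Mul(197, K), Function('z')(20)) = Add(Mul(197, 400), -4) = Add(78800, -4) = 78796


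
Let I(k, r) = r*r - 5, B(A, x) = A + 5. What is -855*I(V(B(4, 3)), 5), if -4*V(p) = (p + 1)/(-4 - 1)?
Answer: -17100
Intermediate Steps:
B(A, x) = 5 + A
V(p) = 1/20 + p/20 (V(p) = -(p + 1)/(4*(-4 - 1)) = -(1 + p)/(4*(-5)) = -(1 + p)*(-1)/(4*5) = -(-1/5 - p/5)/4 = 1/20 + p/20)
I(k, r) = -5 + r**2 (I(k, r) = r**2 - 5 = -5 + r**2)
-855*I(V(B(4, 3)), 5) = -855*(-5 + 5**2) = -855*(-5 + 25) = -855*20 = -17100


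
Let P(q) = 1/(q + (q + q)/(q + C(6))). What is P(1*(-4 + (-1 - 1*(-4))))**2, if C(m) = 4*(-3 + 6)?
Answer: 121/169 ≈ 0.71598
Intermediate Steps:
C(m) = 12 (C(m) = 4*3 = 12)
P(q) = 1/(q + 2*q/(12 + q)) (P(q) = 1/(q + (q + q)/(q + 12)) = 1/(q + (2*q)/(12 + q)) = 1/(q + 2*q/(12 + q)))
P(1*(-4 + (-1 - 1*(-4))))**2 = ((12 + 1*(-4 + (-1 - 1*(-4))))/(((1*(-4 + (-1 - 1*(-4)))))*(14 + 1*(-4 + (-1 - 1*(-4))))))**2 = ((12 + 1*(-4 + (-1 + 4)))/(((1*(-4 + (-1 + 4))))*(14 + 1*(-4 + (-1 + 4)))))**2 = ((12 + 1*(-4 + 3))/(((1*(-4 + 3)))*(14 + 1*(-4 + 3))))**2 = ((12 + 1*(-1))/(((1*(-1)))*(14 + 1*(-1))))**2 = ((12 - 1)/((-1)*(14 - 1)))**2 = (-1*11/13)**2 = (-1*1/13*11)**2 = (-11/13)**2 = 121/169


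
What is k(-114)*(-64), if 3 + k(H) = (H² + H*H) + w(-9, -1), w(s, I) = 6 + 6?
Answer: -1664064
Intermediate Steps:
w(s, I) = 12
k(H) = 9 + 2*H² (k(H) = -3 + ((H² + H*H) + 12) = -3 + ((H² + H²) + 12) = -3 + (2*H² + 12) = -3 + (12 + 2*H²) = 9 + 2*H²)
k(-114)*(-64) = (9 + 2*(-114)²)*(-64) = (9 + 2*12996)*(-64) = (9 + 25992)*(-64) = 26001*(-64) = -1664064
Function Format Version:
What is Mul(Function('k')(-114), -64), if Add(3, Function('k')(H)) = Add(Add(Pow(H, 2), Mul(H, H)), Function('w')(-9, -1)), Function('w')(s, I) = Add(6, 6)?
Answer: -1664064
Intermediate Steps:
Function('w')(s, I) = 12
Function('k')(H) = Add(9, Mul(2, Pow(H, 2))) (Function('k')(H) = Add(-3, Add(Add(Pow(H, 2), Mul(H, H)), 12)) = Add(-3, Add(Add(Pow(H, 2), Pow(H, 2)), 12)) = Add(-3, Add(Mul(2, Pow(H, 2)), 12)) = Add(-3, Add(12, Mul(2, Pow(H, 2)))) = Add(9, Mul(2, Pow(H, 2))))
Mul(Function('k')(-114), -64) = Mul(Add(9, Mul(2, Pow(-114, 2))), -64) = Mul(Add(9, Mul(2, 12996)), -64) = Mul(Add(9, 25992), -64) = Mul(26001, -64) = -1664064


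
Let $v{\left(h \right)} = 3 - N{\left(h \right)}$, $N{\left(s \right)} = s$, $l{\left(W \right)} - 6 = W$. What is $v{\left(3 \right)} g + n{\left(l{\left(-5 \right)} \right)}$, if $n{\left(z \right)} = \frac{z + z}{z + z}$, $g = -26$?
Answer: $1$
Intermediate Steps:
$l{\left(W \right)} = 6 + W$
$v{\left(h \right)} = 3 - h$
$n{\left(z \right)} = 1$ ($n{\left(z \right)} = \frac{2 z}{2 z} = 2 z \frac{1}{2 z} = 1$)
$v{\left(3 \right)} g + n{\left(l{\left(-5 \right)} \right)} = \left(3 - 3\right) \left(-26\right) + 1 = 0 \left(-26\right) + 1 = 0 + 1 = 1$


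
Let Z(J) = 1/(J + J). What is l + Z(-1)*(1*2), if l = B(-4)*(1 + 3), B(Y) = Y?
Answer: -17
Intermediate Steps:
Z(J) = 1/(2*J)
l = -16 (l = -4*(1 + 3) = -4*4 = -16)
l + Z(-1)*(1*2) = -16 + ((1/2)/(-1))*(1*2) = -16 + ((1/2)*(-1))*2 = -16 - 1/2*2 = -16 - 1 = -17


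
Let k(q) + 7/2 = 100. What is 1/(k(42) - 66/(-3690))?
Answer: 1230/118717 ≈ 0.010361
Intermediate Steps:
k(q) = 193/2 (k(q) = -7/2 + 100 = 193/2)
1/(k(42) - 66/(-3690)) = 1/(193/2 - 66/(-3690)) = 1/(193/2 - 66*(-1/3690)) = 1/(193/2 + 11/615) = 1/(118717/1230) = 1230/118717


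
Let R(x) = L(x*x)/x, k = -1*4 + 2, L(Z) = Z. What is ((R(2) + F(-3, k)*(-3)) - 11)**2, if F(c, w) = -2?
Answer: 9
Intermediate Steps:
k = -2 (k = -4 + 2 = -2)
R(x) = x (R(x) = (x*x)/x = x**2/x = x)
((R(2) + F(-3, k)*(-3)) - 11)**2 = ((2 - 2*(-3)) - 11)**2 = ((2 + 6) - 11)**2 = (8 - 11)**2 = (-3)**2 = 9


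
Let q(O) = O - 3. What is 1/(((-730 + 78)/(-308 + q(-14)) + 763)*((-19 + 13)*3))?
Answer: -325/4475286 ≈ -7.2621e-5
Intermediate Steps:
q(O) = -3 + O
1/(((-730 + 78)/(-308 + q(-14)) + 763)*((-19 + 13)*3)) = 1/(((-730 + 78)/(-308 + (-3 - 14)) + 763)*((-19 + 13)*3)) = 1/((-652/(-308 - 17) + 763)*(-6*3)) = 1/((-652/(-325) + 763)*(-18)) = 1/((-652*(-1/325) + 763)*(-18)) = 1/((652/325 + 763)*(-18)) = 1/((248627/325)*(-18)) = 1/(-4475286/325) = -325/4475286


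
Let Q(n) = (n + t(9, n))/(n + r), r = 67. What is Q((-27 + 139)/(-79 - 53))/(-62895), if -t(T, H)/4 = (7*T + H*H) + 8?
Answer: 313336/4530892905 ≈ 6.9155e-5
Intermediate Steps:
t(T, H) = -32 - 28*T - 4*H² (t(T, H) = -4*((7*T + H*H) + 8) = -4*((7*T + H²) + 8) = -4*((H² + 7*T) + 8) = -4*(8 + H² + 7*T) = -32 - 28*T - 4*H²)
Q(n) = (-284 + n - 4*n²)/(67 + n) (Q(n) = (n + (-32 - 28*9 - 4*n²))/(n + 67) = (n + (-32 - 252 - 4*n²))/(67 + n) = (n + (-284 - 4*n²))/(67 + n) = (-284 + n - 4*n²)/(67 + n))
Q((-27 + 139)/(-79 - 53))/(-62895) = ((-284 + (-27 + 139)/(-79 - 53) - 4*(-27 + 139)²/(-79 - 53)²)/(67 + (-27 + 139)/(-79 - 53)))/(-62895) = ((-284 + 112/(-132) - 4*(112/(-132))²)/(67 + 112/(-132)))*(-1/62895) = ((-284 + 112*(-1/132) - 4*(112*(-1/132))²)/(67 + 112*(-1/132)))*(-1/62895) = ((-284 - 28/33 - 4*(-28/33)²)/(67 - 28/33))*(-1/62895) = ((-284 - 28/33 - 4*784/1089)/(2183/33))*(-1/62895) = (33*(-284 - 28/33 - 3136/1089)/2183)*(-1/62895) = ((33/2183)*(-313336/1089))*(-1/62895) = -313336/72039*(-1/62895) = 313336/4530892905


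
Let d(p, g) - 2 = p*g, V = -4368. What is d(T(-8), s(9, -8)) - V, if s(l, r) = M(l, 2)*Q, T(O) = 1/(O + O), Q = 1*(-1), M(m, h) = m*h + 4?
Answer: 34971/8 ≈ 4371.4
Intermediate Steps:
M(m, h) = 4 + h*m (M(m, h) = h*m + 4 = 4 + h*m)
Q = -1
T(O) = 1/(2*O)
s(l, r) = -4 - 2*l (s(l, r) = (4 + 2*l)*(-1) = -4 - 2*l)
d(p, g) = 2 + g*p (d(p, g) = 2 + p*g = 2 + g*p)
d(T(-8), s(9, -8)) - V = (2 + (-4 - 2*9)*((1/2)/(-8))) - 1*(-4368) = (2 + (-4 - 18)*((1/2)*(-1/8))) + 4368 = (2 - 22*(-1/16)) + 4368 = (2 + 11/8) + 4368 = 27/8 + 4368 = 34971/8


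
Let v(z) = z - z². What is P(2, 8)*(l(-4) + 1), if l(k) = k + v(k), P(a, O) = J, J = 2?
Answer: -46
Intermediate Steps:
P(a, O) = 2
l(k) = k + k*(1 - k)
P(2, 8)*(l(-4) + 1) = 2*(-4*(2 - 1*(-4)) + 1) = 2*(-4*(2 + 4) + 1) = 2*(-4*6 + 1) = 2*(-24 + 1) = 2*(-23) = -46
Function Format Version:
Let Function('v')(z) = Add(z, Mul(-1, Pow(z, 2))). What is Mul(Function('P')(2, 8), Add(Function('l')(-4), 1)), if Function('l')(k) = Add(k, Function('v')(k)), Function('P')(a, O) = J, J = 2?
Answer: -46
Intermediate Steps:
Function('P')(a, O) = 2
Function('l')(k) = Add(k, Mul(k, Add(1, Mul(-1, k))))
Mul(Function('P')(2, 8), Add(Function('l')(-4), 1)) = Mul(2, Add(Mul(-4, Add(2, Mul(-1, -4))), 1)) = Mul(2, Add(Mul(-4, Add(2, 4)), 1)) = Mul(2, Add(Mul(-4, 6), 1)) = Mul(2, Add(-24, 1)) = Mul(2, -23) = -46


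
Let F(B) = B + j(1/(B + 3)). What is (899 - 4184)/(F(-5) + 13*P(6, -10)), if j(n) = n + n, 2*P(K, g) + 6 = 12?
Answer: -1095/11 ≈ -99.545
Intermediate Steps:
P(K, g) = 3 (P(K, g) = -3 + (½)*12 = -3 + 6 = 3)
j(n) = 2*n
F(B) = B + 2/(3 + B) (F(B) = B + 2/(B + 3) = B + 2/(3 + B))
(899 - 4184)/(F(-5) + 13*P(6, -10)) = (899 - 4184)/((2 - 5*(3 - 5))/(3 - 5) + 13*3) = -3285/((2 - 5*(-2))/(-2) + 39) = -3285/(-(2 + 10)/2 + 39) = -3285/(-½*12 + 39) = -3285/(-6 + 39) = -3285/33 = -3285*1/33 = -1095/11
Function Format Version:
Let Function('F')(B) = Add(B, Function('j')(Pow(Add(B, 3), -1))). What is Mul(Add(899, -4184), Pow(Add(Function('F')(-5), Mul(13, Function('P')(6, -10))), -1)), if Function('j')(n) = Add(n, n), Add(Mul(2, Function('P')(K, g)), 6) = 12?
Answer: Rational(-1095, 11) ≈ -99.545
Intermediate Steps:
Function('P')(K, g) = 3 (Function('P')(K, g) = Add(-3, Mul(Rational(1, 2), 12)) = Add(-3, 6) = 3)
Function('j')(n) = Mul(2, n)
Function('F')(B) = Add(B, Mul(2, Pow(Add(3, B), -1))) (Function('F')(B) = Add(B, Mul(2, Pow(Add(B, 3), -1))) = Add(B, Mul(2, Pow(Add(3, B), -1))))
Mul(Add(899, -4184), Pow(Add(Function('F')(-5), Mul(13, Function('P')(6, -10))), -1)) = Mul(Add(899, -4184), Pow(Add(Mul(Pow(Add(3, -5), -1), Add(2, Mul(-5, Add(3, -5)))), Mul(13, 3)), -1)) = Mul(-3285, Pow(Add(Mul(Pow(-2, -1), Add(2, Mul(-5, -2))), 39), -1)) = Mul(-3285, Pow(Add(Mul(Rational(-1, 2), Add(2, 10)), 39), -1)) = Mul(-3285, Pow(Add(Mul(Rational(-1, 2), 12), 39), -1)) = Mul(-3285, Pow(Add(-6, 39), -1)) = Mul(-3285, Pow(33, -1)) = Mul(-3285, Rational(1, 33)) = Rational(-1095, 11)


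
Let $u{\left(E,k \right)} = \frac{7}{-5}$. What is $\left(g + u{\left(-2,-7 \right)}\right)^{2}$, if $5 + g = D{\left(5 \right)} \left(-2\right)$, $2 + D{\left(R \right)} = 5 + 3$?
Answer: $\frac{8464}{25} \approx 338.56$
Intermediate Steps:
$D{\left(R \right)} = 6$ ($D{\left(R \right)} = -2 + \left(5 + 3\right) = -2 + 8 = 6$)
$u{\left(E,k \right)} = - \frac{7}{5}$ ($u{\left(E,k \right)} = 7 \left(- \frac{1}{5}\right) = - \frac{7}{5}$)
$g = -17$ ($g = -5 + 6 \left(-2\right) = -5 - 12 = -17$)
$\left(g + u{\left(-2,-7 \right)}\right)^{2} = \left(-17 - \frac{7}{5}\right)^{2} = \left(- \frac{92}{5}\right)^{2} = \frac{8464}{25}$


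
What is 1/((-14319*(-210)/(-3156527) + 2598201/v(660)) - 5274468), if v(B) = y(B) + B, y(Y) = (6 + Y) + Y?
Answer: -2089620874/11018906658803103 ≈ -1.8964e-7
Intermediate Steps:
y(Y) = 6 + 2*Y
v(B) = 6 + 3*B (v(B) = (6 + 2*B) + B = 6 + 3*B)
1/((-14319*(-210)/(-3156527) + 2598201/v(660)) - 5274468) = 1/((-14319*(-210)/(-3156527) + 2598201/(6 + 3*660)) - 5274468) = 1/((3006990*(-1/3156527) + 2598201/(6 + 1980)) - 5274468) = 1/((-3006990/3156527 + 2598201/1986) - 5274468) = 1/((-3006990/3156527 + 2598201*(1/1986)) - 5274468) = 1/((-3006990/3156527 + 866067/662) - 5274468) = 1/(2731773241929/2089620874 - 5274468) = 1/(-11018906658803103/2089620874) = -2089620874/11018906658803103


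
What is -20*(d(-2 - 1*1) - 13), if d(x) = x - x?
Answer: 260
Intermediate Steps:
d(x) = 0
-20*(d(-2 - 1*1) - 13) = -20*(0 - 13) = -20*(-13) = 260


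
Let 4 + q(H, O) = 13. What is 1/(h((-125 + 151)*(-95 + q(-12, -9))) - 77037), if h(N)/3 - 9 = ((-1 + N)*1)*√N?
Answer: I/(6*(-12835*I + 2237*√559)) ≈ -7.2219e-7 + 2.976e-6*I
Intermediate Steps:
q(H, O) = 9 (q(H, O) = -4 + 13 = 9)
h(N) = 27 + 3*√N*(-1 + N) (h(N) = 27 + 3*(((-1 + N)*1)*√N) = 27 + 3*((-1 + N)*√N) = 27 + 3*(√N*(-1 + N)) = 27 + 3*√N*(-1 + N))
1/(h((-125 + 151)*(-95 + q(-12, -9))) - 77037) = 1/((27 - 3*√(-125 + 151)*√(-95 + 9) + 3*((-125 + 151)*(-95 + 9))^(3/2)) - 77037) = 1/((27 - 3*2*I*√559 + 3*(26*(-86))^(3/2)) - 77037) = 1/((27 - 6*I*√559 + 3*(-2236)^(3/2)) - 77037) = 1/((27 - 6*I*√559 + 3*(-4472*I*√559)) - 77037) = 1/((27 - 6*I*√559 - 13416*I*√559) - 77037) = 1/((27 - 13422*I*√559) - 77037) = 1/(-77010 - 13422*I*√559)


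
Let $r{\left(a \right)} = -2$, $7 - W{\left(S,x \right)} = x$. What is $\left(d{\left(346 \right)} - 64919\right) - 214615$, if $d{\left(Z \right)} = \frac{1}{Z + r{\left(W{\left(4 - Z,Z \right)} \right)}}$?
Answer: $- \frac{96159695}{344} \approx -2.7953 \cdot 10^{5}$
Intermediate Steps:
$W{\left(S,x \right)} = 7 - x$
$d{\left(Z \right)} = \frac{1}{-2 + Z}$ ($d{\left(Z \right)} = \frac{1}{Z - 2} = \frac{1}{-2 + Z}$)
$\left(d{\left(346 \right)} - 64919\right) - 214615 = \left(\frac{1}{-2 + 346} - 64919\right) - 214615 = \left(\frac{1}{344} - 64919\right) - 214615 = - \frac{22332135}{344} - 214615 = - \frac{96159695}{344}$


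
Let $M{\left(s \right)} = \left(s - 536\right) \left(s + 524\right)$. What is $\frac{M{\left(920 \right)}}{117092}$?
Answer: $\frac{138624}{29273} \approx 4.7356$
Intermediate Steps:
$M{\left(s \right)} = \left(-536 + s\right) \left(524 + s\right)$
$\frac{M{\left(920 \right)}}{117092} = \frac{-280864 + 920^{2} - 11040}{117092} = \left(-280864 + 846400 - 11040\right) \frac{1}{117092} = 554496 \cdot \frac{1}{117092} = \frac{138624}{29273}$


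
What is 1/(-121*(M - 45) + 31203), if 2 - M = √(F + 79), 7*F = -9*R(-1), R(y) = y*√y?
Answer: 7/(254842 + 121*√7*√(553 + 9*I)) ≈ 2.668e-5 - 6.2293e-9*I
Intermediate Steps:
R(y) = y^(3/2)
F = 9*I/7 (F = (-(-9)*I)/7 = (9*I)/7 = 9*I/7 ≈ 1.2857*I)
M = 2 - √(79 + 9*I/7) (M = 2 - √(9*I/7 + 79) = 2 - √(79 + 9*I/7) ≈ -6.8885 - 0.072325*I)
1/(-121*(M - 45) + 31203) = 1/(-121*((2 - √(3871 + 63*I)/7) - 45) + 31203) = 1/(-121*(-43 - √(3871 + 63*I)/7) + 31203) = 1/((5203 + 121*√(3871 + 63*I)/7) + 31203) = 1/(36406 + 121*√(3871 + 63*I)/7)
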